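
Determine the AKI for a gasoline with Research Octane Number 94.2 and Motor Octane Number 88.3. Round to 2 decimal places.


AKI = (RON + MON) / 2
AKI = (94.2 + 88.3) / 2
AKI = 182.5 / 2 = 91.25


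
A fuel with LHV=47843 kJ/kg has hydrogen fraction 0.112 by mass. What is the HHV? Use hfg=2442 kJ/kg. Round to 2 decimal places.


HHV = LHV + hfg * 9 * H
Water addition = 2442 * 9 * 0.112 = 2461.536 kJ/kg
HHV = 47843 + 2461.536 = 50304.54 kJ/kg


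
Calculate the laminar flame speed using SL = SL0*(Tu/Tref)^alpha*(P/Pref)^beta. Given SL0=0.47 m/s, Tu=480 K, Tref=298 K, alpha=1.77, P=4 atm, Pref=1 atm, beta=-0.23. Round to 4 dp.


SL = SL0 * (Tu/Tref)^alpha * (P/Pref)^beta
T ratio = 480/298 = 1.61073826
(T ratio)^alpha = 1.61073826^1.77 = 2.325060
(P/Pref)^beta = 4^(-0.23) = 0.726986
SL = 0.47 * 2.325060 * 0.726986 = 0.7944 m/s


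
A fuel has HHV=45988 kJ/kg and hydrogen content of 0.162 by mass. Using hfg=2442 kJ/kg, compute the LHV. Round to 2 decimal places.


LHV = HHV - hfg * 9 * H
Water correction = 2442 * 9 * 0.162 = 3560.436 kJ/kg
LHV = 45988 - 3560.436 = 42427.56 kJ/kg


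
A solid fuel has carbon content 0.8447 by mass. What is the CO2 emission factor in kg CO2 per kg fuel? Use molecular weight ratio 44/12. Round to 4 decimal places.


EF = C_frac * (M_CO2 / M_C)
EF = 0.8447 * (44/12)
EF = 0.8447 * 3.666667 = 3.0972 kg_CO2/kg_fuel


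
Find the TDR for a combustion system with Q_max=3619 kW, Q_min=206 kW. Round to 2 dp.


TDR = Q_max / Q_min
TDR = 3619 / 206 = 17.57


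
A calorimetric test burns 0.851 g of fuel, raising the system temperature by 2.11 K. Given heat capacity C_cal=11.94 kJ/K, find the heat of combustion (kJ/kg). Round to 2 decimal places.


Hc = C_cal * delta_T / m_fuel
Q_released = 11.94 * 2.11 = 25.1934 kJ
m_fuel = 0.851 g = 0.851/1000 kg = 0.000851 kg
Hc = 25.1934 / 0.000851 = 29604.47 kJ/kg


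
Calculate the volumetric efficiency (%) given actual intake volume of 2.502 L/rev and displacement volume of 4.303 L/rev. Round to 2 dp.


eta_v = (V_actual / V_disp) * 100
Ratio = 2.502 / 4.303 = 0.5815
eta_v = 0.5815 * 100 = 58.15%


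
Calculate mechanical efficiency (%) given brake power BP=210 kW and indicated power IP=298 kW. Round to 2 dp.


eta_mech = (BP / IP) * 100
Ratio = 210 / 298 = 0.7047
eta_mech = 0.7047 * 100 = 70.47%


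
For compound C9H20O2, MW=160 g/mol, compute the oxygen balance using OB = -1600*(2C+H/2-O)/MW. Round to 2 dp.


OB = -1600 * (2C + H/2 - O) / MW
Inner = 2*9 + 20/2 - 2 = 26.00
OB = -1600 * 26.00 / 160 = -260.00%


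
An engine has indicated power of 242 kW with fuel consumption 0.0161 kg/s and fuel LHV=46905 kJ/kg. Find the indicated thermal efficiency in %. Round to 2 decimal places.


eta_ith = (IP / (mf * LHV)) * 100
Denominator = 0.0161 * 46905 = 755.1705 kW
eta_ith = (242 / 755.1705) * 100 = 32.05%


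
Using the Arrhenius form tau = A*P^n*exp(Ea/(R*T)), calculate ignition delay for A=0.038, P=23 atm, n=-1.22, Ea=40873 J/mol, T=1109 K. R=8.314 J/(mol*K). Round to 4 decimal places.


tau = A * P^n * exp(Ea/(R*T))
P^n = 23^(-1.22) = 0.02181183
Ea/(R*T) = 40873/(8.314*1109) = 4.432972
exp(Ea/(R*T)) = 84.181198
tau = 0.038 * 0.02181183 * 84.181198 = 0.0698 ms


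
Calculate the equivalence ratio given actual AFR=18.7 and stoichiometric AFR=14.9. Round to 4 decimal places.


phi = AFR_stoich / AFR_actual
phi = 14.9 / 18.7 = 0.7968


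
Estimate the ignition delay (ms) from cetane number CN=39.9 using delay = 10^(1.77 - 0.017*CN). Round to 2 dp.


delay = 10^(1.77 - 0.017*CN)
Exponent = 1.77 - 0.017*39.9 = 1.0917
delay = 10^1.0917 = 12.35 ms


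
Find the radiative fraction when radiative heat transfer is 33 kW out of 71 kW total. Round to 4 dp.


f_rad = Q_rad / Q_total
f_rad = 33 / 71 = 0.4648


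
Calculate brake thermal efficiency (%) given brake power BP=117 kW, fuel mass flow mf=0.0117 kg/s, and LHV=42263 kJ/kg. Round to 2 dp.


eta_BTE = (BP / (mf * LHV)) * 100
Denominator = 0.0117 * 42263 = 494.4771 kW
eta_BTE = (117 / 494.4771) * 100 = 23.66%


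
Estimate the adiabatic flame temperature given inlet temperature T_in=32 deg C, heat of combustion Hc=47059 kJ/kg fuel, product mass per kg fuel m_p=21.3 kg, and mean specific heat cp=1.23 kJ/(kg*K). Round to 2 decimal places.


T_ad = T_in + Hc / (m_p * cp)
Denominator = 21.3 * 1.23 = 26.1990
Temperature rise = 47059 / 26.1990 = 1796.21 K
T_ad = 32 + 1796.21 = 1828.21 deg C


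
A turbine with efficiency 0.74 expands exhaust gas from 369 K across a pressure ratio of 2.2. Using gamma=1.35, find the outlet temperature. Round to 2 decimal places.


T_out = T_in * (1 - eta * (1 - PR^(-(gamma-1)/gamma)))
Exponent = -(1.35-1)/1.35 = -0.25925926
PR^exp = 2.2^(-0.25925926) = 0.81512413
Factor = 1 - 0.74*(1 - 0.81512413) = 0.86319186
T_out = 369 * 0.86319186 = 318.52 K


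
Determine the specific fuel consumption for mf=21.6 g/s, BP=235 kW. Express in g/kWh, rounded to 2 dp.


SFC = (mf / BP) * 3600
Rate = 21.6 / 235 = 0.091915 g/(s*kW)
SFC = 0.091915 * 3600 = 330.89 g/kWh


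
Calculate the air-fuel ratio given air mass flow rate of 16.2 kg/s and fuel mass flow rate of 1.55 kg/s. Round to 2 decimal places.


AFR = m_air / m_fuel
AFR = 16.2 / 1.55 = 10.45


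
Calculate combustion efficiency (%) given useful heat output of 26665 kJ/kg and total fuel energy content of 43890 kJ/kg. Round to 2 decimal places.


Efficiency = (Q_useful / Q_fuel) * 100
Efficiency = (26665 / 43890) * 100
Efficiency = 0.6075 * 100 = 60.75%


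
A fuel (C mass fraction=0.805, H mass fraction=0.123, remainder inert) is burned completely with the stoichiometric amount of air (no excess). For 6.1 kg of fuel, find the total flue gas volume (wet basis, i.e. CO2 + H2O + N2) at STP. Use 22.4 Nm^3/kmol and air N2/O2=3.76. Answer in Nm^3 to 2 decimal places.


Per kg fuel: CO2 = (C/12 kmol)*22.4 = (0.805/12)*22.4 = 1.50267 Nm^3
Per kg fuel: H2O = (H/2 kmol)*22.4 = (0.123/2)*22.4 = 1.37760 Nm^3
O2 needed per kg fuel = C/12 + H/4 = 0.805/12 + 0.123/4 = 0.09783333 kmol
Per kg fuel: N2 = O2*3.76*22.4 = 0.09783333*3.76*22.4 = 8.23991 Nm^3
Total per kg = 1.50267 + 1.37760 + 8.23991 = 11.12018 Nm^3
Total = 11.12018 * 6.1 = 67.83 Nm^3


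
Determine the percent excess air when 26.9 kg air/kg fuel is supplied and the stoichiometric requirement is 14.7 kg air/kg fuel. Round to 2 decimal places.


Excess air = actual - stoichiometric = 26.9 - 14.7 = 12.20 kg/kg fuel
Excess air % = (excess / stoich) * 100 = (12.20 / 14.7) * 100 = 82.99%


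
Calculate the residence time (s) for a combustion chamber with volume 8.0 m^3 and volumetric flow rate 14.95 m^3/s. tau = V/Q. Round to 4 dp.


tau = V / Q_flow
tau = 8.0 / 14.95 = 0.5351 s


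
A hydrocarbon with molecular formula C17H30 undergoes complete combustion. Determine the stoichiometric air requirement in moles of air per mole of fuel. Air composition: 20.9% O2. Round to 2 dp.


Balanced combustion: C17H30 + 24.5 O2 -> 17 CO2 + 15 H2O
O2 needed = C + H/4 = 17 + 30/4 = 24.50 moles
Air moles = O2 / 0.209 = 24.50 / 0.209 = 117.22 moles air


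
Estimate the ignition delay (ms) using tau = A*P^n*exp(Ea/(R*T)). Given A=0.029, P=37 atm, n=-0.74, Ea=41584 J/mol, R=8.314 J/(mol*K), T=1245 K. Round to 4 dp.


tau = A * P^n * exp(Ea/(R*T))
P^n = 37^(-0.74) = 0.06910838
Ea/(R*T) = 41584/(8.314*1245) = 4.017417
exp(Ea/(R*T)) = 55.557404
tau = 0.029 * 0.06910838 * 55.557404 = 0.1113 ms


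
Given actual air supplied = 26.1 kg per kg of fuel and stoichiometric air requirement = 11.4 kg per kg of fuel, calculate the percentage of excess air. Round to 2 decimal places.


Excess air = actual - stoichiometric = 26.1 - 11.4 = 14.70 kg/kg fuel
Excess air % = (excess / stoich) * 100 = (14.70 / 11.4) * 100 = 128.95%


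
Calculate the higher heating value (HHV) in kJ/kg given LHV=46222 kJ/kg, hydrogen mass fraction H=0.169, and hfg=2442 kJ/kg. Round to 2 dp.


HHV = LHV + hfg * 9 * H
Water addition = 2442 * 9 * 0.169 = 3714.282 kJ/kg
HHV = 46222 + 3714.282 = 49936.28 kJ/kg


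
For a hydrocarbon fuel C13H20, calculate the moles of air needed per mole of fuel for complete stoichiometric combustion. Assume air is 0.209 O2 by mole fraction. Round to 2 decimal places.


Balanced combustion: C13H20 + 18 O2 -> 13 CO2 + 10 H2O
O2 needed = C + H/4 = 13 + 20/4 = 18.00 moles
Air moles = O2 / 0.209 = 18.00 / 0.209 = 86.12 moles air


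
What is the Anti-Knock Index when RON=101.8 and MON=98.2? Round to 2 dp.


AKI = (RON + MON) / 2
AKI = (101.8 + 98.2) / 2
AKI = 200.0 / 2 = 100.00


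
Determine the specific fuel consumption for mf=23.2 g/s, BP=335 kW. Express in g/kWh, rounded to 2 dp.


SFC = (mf / BP) * 3600
Rate = 23.2 / 335 = 0.069254 g/(s*kW)
SFC = 0.069254 * 3600 = 249.31 g/kWh


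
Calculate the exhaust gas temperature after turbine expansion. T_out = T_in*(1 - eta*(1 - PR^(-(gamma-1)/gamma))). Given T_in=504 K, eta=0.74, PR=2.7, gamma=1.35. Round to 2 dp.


T_out = T_in * (1 - eta * (1 - PR^(-(gamma-1)/gamma)))
Exponent = -(1.35-1)/1.35 = -0.25925926
PR^exp = 2.7^(-0.25925926) = 0.77297411
Factor = 1 - 0.74*(1 - 0.77297411) = 0.83200084
T_out = 504 * 0.83200084 = 419.33 K


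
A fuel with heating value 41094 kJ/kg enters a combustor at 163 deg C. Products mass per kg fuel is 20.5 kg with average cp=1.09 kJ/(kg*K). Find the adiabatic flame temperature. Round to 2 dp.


T_ad = T_in + Hc / (m_p * cp)
Denominator = 20.5 * 1.09 = 22.3450
Temperature rise = 41094 / 22.3450 = 1839.07 K
T_ad = 163 + 1839.07 = 2002.07 deg C


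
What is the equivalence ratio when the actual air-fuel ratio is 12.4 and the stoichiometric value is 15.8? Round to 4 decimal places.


phi = AFR_stoich / AFR_actual
phi = 15.8 / 12.4 = 1.2742


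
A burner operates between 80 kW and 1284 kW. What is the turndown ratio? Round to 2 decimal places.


TDR = Q_max / Q_min
TDR = 1284 / 80 = 16.05


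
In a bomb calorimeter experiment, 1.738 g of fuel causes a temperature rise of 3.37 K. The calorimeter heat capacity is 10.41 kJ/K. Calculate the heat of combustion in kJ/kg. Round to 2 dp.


Hc = C_cal * delta_T / m_fuel
Q_released = 10.41 * 3.37 = 35.0817 kJ
m_fuel = 1.738 g = 1.738/1000 kg = 0.001738 kg
Hc = 35.0817 / 0.001738 = 20185.10 kJ/kg


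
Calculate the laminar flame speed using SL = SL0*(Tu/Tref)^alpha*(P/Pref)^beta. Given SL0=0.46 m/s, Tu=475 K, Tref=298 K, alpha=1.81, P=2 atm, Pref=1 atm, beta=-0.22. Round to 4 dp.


SL = SL0 * (Tu/Tref)^alpha * (P/Pref)^beta
T ratio = 475/298 = 1.59395973
(T ratio)^alpha = 1.59395973^1.81 = 2.325327
(P/Pref)^beta = 2^(-0.22) = 0.858565
SL = 0.46 * 2.325327 * 0.858565 = 0.9184 m/s


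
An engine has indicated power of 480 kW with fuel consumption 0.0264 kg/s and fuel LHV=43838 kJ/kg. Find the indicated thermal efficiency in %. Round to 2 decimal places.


eta_ith = (IP / (mf * LHV)) * 100
Denominator = 0.0264 * 43838 = 1157.3232 kW
eta_ith = (480 / 1157.3232) * 100 = 41.48%


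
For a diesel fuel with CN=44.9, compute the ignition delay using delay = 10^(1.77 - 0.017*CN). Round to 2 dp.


delay = 10^(1.77 - 0.017*CN)
Exponent = 1.77 - 0.017*44.9 = 1.0067
delay = 10^1.0067 = 10.16 ms


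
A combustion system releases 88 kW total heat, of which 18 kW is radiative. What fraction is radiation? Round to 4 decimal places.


f_rad = Q_rad / Q_total
f_rad = 18 / 88 = 0.2045


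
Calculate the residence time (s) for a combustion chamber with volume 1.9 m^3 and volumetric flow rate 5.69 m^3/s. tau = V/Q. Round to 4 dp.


tau = V / Q_flow
tau = 1.9 / 5.69 = 0.3339 s


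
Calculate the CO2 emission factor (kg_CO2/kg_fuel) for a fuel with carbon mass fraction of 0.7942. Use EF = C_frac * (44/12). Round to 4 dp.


EF = C_frac * (M_CO2 / M_C)
EF = 0.7942 * (44/12)
EF = 0.7942 * 3.666667 = 2.9121 kg_CO2/kg_fuel


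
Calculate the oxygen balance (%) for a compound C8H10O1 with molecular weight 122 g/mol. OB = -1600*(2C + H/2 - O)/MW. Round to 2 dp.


OB = -1600 * (2C + H/2 - O) / MW
Inner = 2*8 + 10/2 - 1 = 20.00
OB = -1600 * 20.00 / 122 = -262.30%


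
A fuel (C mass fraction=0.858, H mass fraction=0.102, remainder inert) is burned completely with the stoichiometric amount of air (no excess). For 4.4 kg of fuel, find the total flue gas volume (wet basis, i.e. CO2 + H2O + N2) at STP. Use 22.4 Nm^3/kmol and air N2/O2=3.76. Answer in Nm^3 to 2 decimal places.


Per kg fuel: CO2 = (C/12 kmol)*22.4 = (0.858/12)*22.4 = 1.60160 Nm^3
Per kg fuel: H2O = (H/2 kmol)*22.4 = (0.102/2)*22.4 = 1.14240 Nm^3
O2 needed per kg fuel = C/12 + H/4 = 0.858/12 + 0.102/4 = 0.09700000 kmol
Per kg fuel: N2 = O2*3.76*22.4 = 0.09700000*3.76*22.4 = 8.16973 Nm^3
Total per kg = 1.60160 + 1.14240 + 8.16973 = 10.91373 Nm^3
Total = 10.91373 * 4.4 = 48.02 Nm^3


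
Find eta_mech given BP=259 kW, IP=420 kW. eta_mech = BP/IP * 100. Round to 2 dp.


eta_mech = (BP / IP) * 100
Ratio = 259 / 420 = 0.6167
eta_mech = 0.6167 * 100 = 61.67%


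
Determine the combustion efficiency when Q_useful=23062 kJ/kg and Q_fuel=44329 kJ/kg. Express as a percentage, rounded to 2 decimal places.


Efficiency = (Q_useful / Q_fuel) * 100
Efficiency = (23062 / 44329) * 100
Efficiency = 0.5202 * 100 = 52.02%


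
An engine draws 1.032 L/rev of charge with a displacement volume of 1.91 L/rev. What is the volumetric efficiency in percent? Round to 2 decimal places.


eta_v = (V_actual / V_disp) * 100
Ratio = 1.032 / 1.91 = 0.5403
eta_v = 0.5403 * 100 = 54.03%


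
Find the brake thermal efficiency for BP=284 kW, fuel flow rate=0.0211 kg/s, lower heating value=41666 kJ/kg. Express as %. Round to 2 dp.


eta_BTE = (BP / (mf * LHV)) * 100
Denominator = 0.0211 * 41666 = 879.1526 kW
eta_BTE = (284 / 879.1526) * 100 = 32.30%


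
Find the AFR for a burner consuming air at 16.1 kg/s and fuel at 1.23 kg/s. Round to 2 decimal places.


AFR = m_air / m_fuel
AFR = 16.1 / 1.23 = 13.09


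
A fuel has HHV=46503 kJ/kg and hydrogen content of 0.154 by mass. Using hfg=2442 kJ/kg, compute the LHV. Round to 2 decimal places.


LHV = HHV - hfg * 9 * H
Water correction = 2442 * 9 * 0.154 = 3384.612 kJ/kg
LHV = 46503 - 3384.612 = 43118.39 kJ/kg


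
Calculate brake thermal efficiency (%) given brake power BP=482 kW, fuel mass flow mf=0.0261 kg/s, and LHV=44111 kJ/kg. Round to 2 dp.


eta_BTE = (BP / (mf * LHV)) * 100
Denominator = 0.0261 * 44111 = 1151.2971 kW
eta_BTE = (482 / 1151.2971) * 100 = 41.87%


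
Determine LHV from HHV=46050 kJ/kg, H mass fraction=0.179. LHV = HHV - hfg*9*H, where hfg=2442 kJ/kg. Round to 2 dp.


LHV = HHV - hfg * 9 * H
Water correction = 2442 * 9 * 0.179 = 3934.062 kJ/kg
LHV = 46050 - 3934.062 = 42115.94 kJ/kg


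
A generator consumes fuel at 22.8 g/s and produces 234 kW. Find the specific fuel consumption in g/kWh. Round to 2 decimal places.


SFC = (mf / BP) * 3600
Rate = 22.8 / 234 = 0.097436 g/(s*kW)
SFC = 0.097436 * 3600 = 350.77 g/kWh


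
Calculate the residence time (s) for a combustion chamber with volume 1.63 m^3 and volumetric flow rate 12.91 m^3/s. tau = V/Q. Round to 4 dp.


tau = V / Q_flow
tau = 1.63 / 12.91 = 0.1263 s


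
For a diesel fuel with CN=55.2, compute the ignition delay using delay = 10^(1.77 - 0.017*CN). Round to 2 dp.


delay = 10^(1.77 - 0.017*CN)
Exponent = 1.77 - 0.017*55.2 = 0.8316
delay = 10^0.8316 = 6.79 ms


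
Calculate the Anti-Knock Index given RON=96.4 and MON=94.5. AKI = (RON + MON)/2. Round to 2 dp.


AKI = (RON + MON) / 2
AKI = (96.4 + 94.5) / 2
AKI = 190.9 / 2 = 95.45


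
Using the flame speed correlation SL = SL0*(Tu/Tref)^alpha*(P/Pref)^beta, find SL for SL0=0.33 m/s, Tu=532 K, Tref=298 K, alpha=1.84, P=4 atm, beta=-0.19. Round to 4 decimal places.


SL = SL0 * (Tu/Tref)^alpha * (P/Pref)^beta
T ratio = 532/298 = 1.78523490
(T ratio)^alpha = 1.78523490^1.84 = 2.904822
(P/Pref)^beta = 4^(-0.19) = 0.768438
SL = 0.33 * 2.904822 * 0.768438 = 0.7366 m/s


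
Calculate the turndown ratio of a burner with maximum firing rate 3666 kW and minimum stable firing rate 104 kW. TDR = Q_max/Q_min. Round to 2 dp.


TDR = Q_max / Q_min
TDR = 3666 / 104 = 35.25


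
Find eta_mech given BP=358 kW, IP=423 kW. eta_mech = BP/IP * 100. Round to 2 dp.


eta_mech = (BP / IP) * 100
Ratio = 358 / 423 = 0.8463
eta_mech = 0.8463 * 100 = 84.63%


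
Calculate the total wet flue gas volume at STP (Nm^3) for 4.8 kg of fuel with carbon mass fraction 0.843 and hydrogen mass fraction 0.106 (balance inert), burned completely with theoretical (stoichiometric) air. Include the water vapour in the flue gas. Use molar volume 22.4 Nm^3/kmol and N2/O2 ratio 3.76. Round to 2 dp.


Per kg fuel: CO2 = (C/12 kmol)*22.4 = (0.843/12)*22.4 = 1.57360 Nm^3
Per kg fuel: H2O = (H/2 kmol)*22.4 = (0.106/2)*22.4 = 1.18720 Nm^3
O2 needed per kg fuel = C/12 + H/4 = 0.843/12 + 0.106/4 = 0.09675000 kmol
Per kg fuel: N2 = O2*3.76*22.4 = 0.09675000*3.76*22.4 = 8.14867 Nm^3
Total per kg = 1.57360 + 1.18720 + 8.14867 = 10.90947 Nm^3
Total = 10.90947 * 4.8 = 52.37 Nm^3


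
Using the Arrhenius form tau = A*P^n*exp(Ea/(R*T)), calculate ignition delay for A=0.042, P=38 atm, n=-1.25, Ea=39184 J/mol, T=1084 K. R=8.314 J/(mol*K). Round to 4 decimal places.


tau = A * P^n * exp(Ea/(R*T))
P^n = 38^(-1.25) = 0.01059914
Ea/(R*T) = 39184/(8.314*1084) = 4.347799
exp(Ea/(R*T)) = 77.308126
tau = 0.042 * 0.01059914 * 77.308126 = 0.0344 ms


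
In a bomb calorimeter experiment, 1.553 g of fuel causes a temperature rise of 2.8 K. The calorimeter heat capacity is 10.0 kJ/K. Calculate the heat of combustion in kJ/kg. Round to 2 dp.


Hc = C_cal * delta_T / m_fuel
Q_released = 10.0 * 2.8 = 28.0000 kJ
m_fuel = 1.553 g = 1.553/1000 kg = 0.001553 kg
Hc = 28.0000 / 0.001553 = 18029.62 kJ/kg


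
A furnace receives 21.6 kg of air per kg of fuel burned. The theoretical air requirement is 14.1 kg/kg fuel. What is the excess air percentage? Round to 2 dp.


Excess air = actual - stoichiometric = 21.6 - 14.1 = 7.50 kg/kg fuel
Excess air % = (excess / stoich) * 100 = (7.50 / 14.1) * 100 = 53.19%


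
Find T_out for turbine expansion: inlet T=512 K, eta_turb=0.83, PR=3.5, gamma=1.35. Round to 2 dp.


T_out = T_in * (1 - eta * (1 - PR^(-(gamma-1)/gamma)))
Exponent = -(1.35-1)/1.35 = -0.25925926
PR^exp = 3.5^(-0.25925926) = 0.72267881
Factor = 1 - 0.83*(1 - 0.72267881) = 0.76982341
T_out = 512 * 0.76982341 = 394.15 K


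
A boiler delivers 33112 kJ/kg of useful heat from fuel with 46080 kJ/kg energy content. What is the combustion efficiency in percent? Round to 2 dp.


Efficiency = (Q_useful / Q_fuel) * 100
Efficiency = (33112 / 46080) * 100
Efficiency = 0.7186 * 100 = 71.86%


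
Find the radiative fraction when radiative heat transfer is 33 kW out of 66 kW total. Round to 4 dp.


f_rad = Q_rad / Q_total
f_rad = 33 / 66 = 0.5000


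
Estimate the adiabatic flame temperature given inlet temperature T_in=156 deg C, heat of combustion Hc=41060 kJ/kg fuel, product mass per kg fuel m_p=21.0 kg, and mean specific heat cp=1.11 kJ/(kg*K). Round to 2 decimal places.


T_ad = T_in + Hc / (m_p * cp)
Denominator = 21.0 * 1.11 = 23.3100
Temperature rise = 41060 / 23.3100 = 1761.48 K
T_ad = 156 + 1761.48 = 1917.48 deg C


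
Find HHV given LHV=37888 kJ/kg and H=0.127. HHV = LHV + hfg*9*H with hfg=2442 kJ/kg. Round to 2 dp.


HHV = LHV + hfg * 9 * H
Water addition = 2442 * 9 * 0.127 = 2791.206 kJ/kg
HHV = 37888 + 2791.206 = 40679.21 kJ/kg


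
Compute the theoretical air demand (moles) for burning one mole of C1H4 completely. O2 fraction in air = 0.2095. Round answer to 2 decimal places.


Balanced combustion: C1H4 + 2 O2 -> 1 CO2 + 2 H2O
O2 needed = C + H/4 = 1 + 4/4 = 2.00 moles
Air moles = O2 / 0.2095 = 2.00 / 0.2095 = 9.55 moles air


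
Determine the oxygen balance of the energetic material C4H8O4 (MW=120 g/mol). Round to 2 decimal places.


OB = -1600 * (2C + H/2 - O) / MW
Inner = 2*4 + 8/2 - 4 = 8.00
OB = -1600 * 8.00 / 120 = -106.67%


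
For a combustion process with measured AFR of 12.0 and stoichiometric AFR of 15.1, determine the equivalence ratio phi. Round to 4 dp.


phi = AFR_stoich / AFR_actual
phi = 15.1 / 12.0 = 1.2583


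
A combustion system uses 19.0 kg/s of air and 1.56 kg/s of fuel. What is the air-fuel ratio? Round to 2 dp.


AFR = m_air / m_fuel
AFR = 19.0 / 1.56 = 12.18


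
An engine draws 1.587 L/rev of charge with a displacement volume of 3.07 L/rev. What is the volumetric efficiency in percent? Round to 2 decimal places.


eta_v = (V_actual / V_disp) * 100
Ratio = 1.587 / 3.07 = 0.5169
eta_v = 0.5169 * 100 = 51.69%


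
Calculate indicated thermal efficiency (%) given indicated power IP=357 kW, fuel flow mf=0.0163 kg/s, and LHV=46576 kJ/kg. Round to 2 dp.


eta_ith = (IP / (mf * LHV)) * 100
Denominator = 0.0163 * 46576 = 759.1888 kW
eta_ith = (357 / 759.1888) * 100 = 47.02%


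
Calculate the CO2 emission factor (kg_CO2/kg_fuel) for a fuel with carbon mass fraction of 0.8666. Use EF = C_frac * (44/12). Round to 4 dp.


EF = C_frac * (M_CO2 / M_C)
EF = 0.8666 * (44/12)
EF = 0.8666 * 3.666667 = 3.1775 kg_CO2/kg_fuel


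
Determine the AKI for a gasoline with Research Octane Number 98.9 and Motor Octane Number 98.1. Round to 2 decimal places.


AKI = (RON + MON) / 2
AKI = (98.9 + 98.1) / 2
AKI = 197.0 / 2 = 98.50


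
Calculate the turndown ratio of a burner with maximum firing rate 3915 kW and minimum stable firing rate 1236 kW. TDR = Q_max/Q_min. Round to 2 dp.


TDR = Q_max / Q_min
TDR = 3915 / 1236 = 3.17


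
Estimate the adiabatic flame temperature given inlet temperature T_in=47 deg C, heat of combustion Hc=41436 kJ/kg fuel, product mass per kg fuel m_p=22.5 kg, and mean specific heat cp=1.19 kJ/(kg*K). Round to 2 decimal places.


T_ad = T_in + Hc / (m_p * cp)
Denominator = 22.5 * 1.19 = 26.7750
Temperature rise = 41436 / 26.7750 = 1547.56 K
T_ad = 47 + 1547.56 = 1594.56 deg C


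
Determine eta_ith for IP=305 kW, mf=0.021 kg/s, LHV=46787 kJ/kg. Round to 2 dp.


eta_ith = (IP / (mf * LHV)) * 100
Denominator = 0.021 * 46787 = 982.5270 kW
eta_ith = (305 / 982.5270) * 100 = 31.04%


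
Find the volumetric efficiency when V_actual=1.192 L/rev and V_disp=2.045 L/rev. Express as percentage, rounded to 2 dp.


eta_v = (V_actual / V_disp) * 100
Ratio = 1.192 / 2.045 = 0.5829
eta_v = 0.5829 * 100 = 58.29%


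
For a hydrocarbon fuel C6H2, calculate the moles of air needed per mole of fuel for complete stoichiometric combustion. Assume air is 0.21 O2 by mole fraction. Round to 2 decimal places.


Balanced combustion: C6H2 + 6.5 O2 -> 6 CO2 + 1 H2O
O2 needed = C + H/4 = 6 + 2/4 = 6.50 moles
Air moles = O2 / 0.21 = 6.50 / 0.21 = 30.95 moles air


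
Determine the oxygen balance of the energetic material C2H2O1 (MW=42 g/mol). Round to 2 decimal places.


OB = -1600 * (2C + H/2 - O) / MW
Inner = 2*2 + 2/2 - 1 = 4.00
OB = -1600 * 4.00 / 42 = -152.38%


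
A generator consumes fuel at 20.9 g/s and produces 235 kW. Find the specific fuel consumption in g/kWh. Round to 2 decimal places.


SFC = (mf / BP) * 3600
Rate = 20.9 / 235 = 0.088936 g/(s*kW)
SFC = 0.088936 * 3600 = 320.17 g/kWh


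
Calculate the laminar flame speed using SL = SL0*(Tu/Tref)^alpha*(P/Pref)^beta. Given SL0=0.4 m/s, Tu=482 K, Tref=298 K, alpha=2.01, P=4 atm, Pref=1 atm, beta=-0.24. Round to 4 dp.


SL = SL0 * (Tu/Tref)^alpha * (P/Pref)^beta
T ratio = 482/298 = 1.61744966
(T ratio)^alpha = 1.61744966^2.01 = 2.628753
(P/Pref)^beta = 4^(-0.24) = 0.716978
SL = 0.4 * 2.628753 * 0.716978 = 0.7539 m/s


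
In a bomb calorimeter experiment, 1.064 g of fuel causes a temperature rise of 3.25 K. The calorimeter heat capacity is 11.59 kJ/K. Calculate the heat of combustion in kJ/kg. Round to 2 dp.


Hc = C_cal * delta_T / m_fuel
Q_released = 11.59 * 3.25 = 37.6675 kJ
m_fuel = 1.064 g = 1.064/1000 kg = 0.001064 kg
Hc = 37.6675 / 0.001064 = 35401.79 kJ/kg


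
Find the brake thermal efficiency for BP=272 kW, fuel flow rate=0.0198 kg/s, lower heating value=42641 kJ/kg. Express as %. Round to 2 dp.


eta_BTE = (BP / (mf * LHV)) * 100
Denominator = 0.0198 * 42641 = 844.2918 kW
eta_BTE = (272 / 844.2918) * 100 = 32.22%


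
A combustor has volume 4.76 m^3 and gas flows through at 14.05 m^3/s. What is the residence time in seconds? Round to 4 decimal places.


tau = V / Q_flow
tau = 4.76 / 14.05 = 0.3388 s


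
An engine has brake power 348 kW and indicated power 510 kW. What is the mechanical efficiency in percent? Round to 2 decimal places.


eta_mech = (BP / IP) * 100
Ratio = 348 / 510 = 0.6824
eta_mech = 0.6824 * 100 = 68.24%


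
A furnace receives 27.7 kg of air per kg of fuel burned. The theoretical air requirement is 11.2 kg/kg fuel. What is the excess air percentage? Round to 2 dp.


Excess air = actual - stoichiometric = 27.7 - 11.2 = 16.50 kg/kg fuel
Excess air % = (excess / stoich) * 100 = (16.50 / 11.2) * 100 = 147.32%


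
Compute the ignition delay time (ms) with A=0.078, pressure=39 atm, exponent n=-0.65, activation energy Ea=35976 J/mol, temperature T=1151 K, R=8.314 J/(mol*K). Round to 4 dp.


tau = A * P^n * exp(Ea/(R*T))
P^n = 39^(-0.65) = 0.09242895
Ea/(R*T) = 35976/(8.314*1151) = 3.759478
exp(Ea/(R*T)) = 42.926006
tau = 0.078 * 0.09242895 * 42.926006 = 0.3095 ms


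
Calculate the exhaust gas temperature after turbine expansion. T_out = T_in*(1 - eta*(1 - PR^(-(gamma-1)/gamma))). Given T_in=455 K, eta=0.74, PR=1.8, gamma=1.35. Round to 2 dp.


T_out = T_in * (1 - eta * (1 - PR^(-(gamma-1)/gamma)))
Exponent = -(1.35-1)/1.35 = -0.25925926
PR^exp = 1.8^(-0.25925926) = 0.85865408
Factor = 1 - 0.74*(1 - 0.85865408) = 0.89540402
T_out = 455 * 0.89540402 = 407.41 K


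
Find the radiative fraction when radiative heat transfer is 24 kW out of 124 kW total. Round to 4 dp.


f_rad = Q_rad / Q_total
f_rad = 24 / 124 = 0.1935


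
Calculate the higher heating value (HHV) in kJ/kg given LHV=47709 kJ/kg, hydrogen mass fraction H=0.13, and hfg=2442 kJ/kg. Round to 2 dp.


HHV = LHV + hfg * 9 * H
Water addition = 2442 * 9 * 0.13 = 2857.140 kJ/kg
HHV = 47709 + 2857.140 = 50566.14 kJ/kg


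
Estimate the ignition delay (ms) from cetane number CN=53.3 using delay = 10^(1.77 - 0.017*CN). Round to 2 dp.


delay = 10^(1.77 - 0.017*CN)
Exponent = 1.77 - 0.017*53.3 = 0.8639
delay = 10^0.8639 = 7.31 ms


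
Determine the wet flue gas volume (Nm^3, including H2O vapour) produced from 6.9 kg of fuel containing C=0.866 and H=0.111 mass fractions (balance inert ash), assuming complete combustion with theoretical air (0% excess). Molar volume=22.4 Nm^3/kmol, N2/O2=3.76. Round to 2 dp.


Per kg fuel: CO2 = (C/12 kmol)*22.4 = (0.866/12)*22.4 = 1.61653 Nm^3
Per kg fuel: H2O = (H/2 kmol)*22.4 = (0.111/2)*22.4 = 1.24320 Nm^3
O2 needed per kg fuel = C/12 + H/4 = 0.866/12 + 0.111/4 = 0.09991667 kmol
Per kg fuel: N2 = O2*3.76*22.4 = 0.09991667*3.76*22.4 = 8.41538 Nm^3
Total per kg = 1.61653 + 1.24320 + 8.41538 = 11.27511 Nm^3
Total = 11.27511 * 6.9 = 77.80 Nm^3


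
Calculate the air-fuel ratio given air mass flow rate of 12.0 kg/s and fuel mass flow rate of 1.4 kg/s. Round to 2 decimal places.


AFR = m_air / m_fuel
AFR = 12.0 / 1.4 = 8.57


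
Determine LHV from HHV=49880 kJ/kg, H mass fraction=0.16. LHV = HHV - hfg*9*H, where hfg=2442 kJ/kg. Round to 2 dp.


LHV = HHV - hfg * 9 * H
Water correction = 2442 * 9 * 0.16 = 3516.480 kJ/kg
LHV = 49880 - 3516.480 = 46363.52 kJ/kg


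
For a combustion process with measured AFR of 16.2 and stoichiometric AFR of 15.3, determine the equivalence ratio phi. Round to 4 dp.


phi = AFR_stoich / AFR_actual
phi = 15.3 / 16.2 = 0.9444


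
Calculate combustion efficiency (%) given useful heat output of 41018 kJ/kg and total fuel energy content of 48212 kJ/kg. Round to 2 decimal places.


Efficiency = (Q_useful / Q_fuel) * 100
Efficiency = (41018 / 48212) * 100
Efficiency = 0.8508 * 100 = 85.08%


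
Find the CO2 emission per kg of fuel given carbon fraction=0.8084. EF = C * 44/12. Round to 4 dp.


EF = C_frac * (M_CO2 / M_C)
EF = 0.8084 * (44/12)
EF = 0.8084 * 3.666667 = 2.9641 kg_CO2/kg_fuel


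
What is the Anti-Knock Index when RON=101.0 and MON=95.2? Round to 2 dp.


AKI = (RON + MON) / 2
AKI = (101.0 + 95.2) / 2
AKI = 196.2 / 2 = 98.10


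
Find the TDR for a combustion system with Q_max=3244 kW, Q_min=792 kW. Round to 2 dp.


TDR = Q_max / Q_min
TDR = 3244 / 792 = 4.10


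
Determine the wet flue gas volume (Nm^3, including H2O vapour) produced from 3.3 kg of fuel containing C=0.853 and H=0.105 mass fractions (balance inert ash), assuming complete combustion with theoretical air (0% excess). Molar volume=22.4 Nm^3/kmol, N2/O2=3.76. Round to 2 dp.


Per kg fuel: CO2 = (C/12 kmol)*22.4 = (0.853/12)*22.4 = 1.59227 Nm^3
Per kg fuel: H2O = (H/2 kmol)*22.4 = (0.105/2)*22.4 = 1.17600 Nm^3
O2 needed per kg fuel = C/12 + H/4 = 0.853/12 + 0.105/4 = 0.09733333 kmol
Per kg fuel: N2 = O2*3.76*22.4 = 0.09733333*3.76*22.4 = 8.19780 Nm^3
Total per kg = 1.59227 + 1.17600 + 8.19780 = 10.96607 Nm^3
Total = 10.96607 * 3.3 = 36.19 Nm^3


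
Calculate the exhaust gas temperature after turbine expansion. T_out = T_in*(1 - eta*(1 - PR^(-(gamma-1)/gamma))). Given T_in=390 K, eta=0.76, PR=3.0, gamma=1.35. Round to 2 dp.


T_out = T_in * (1 - eta * (1 - PR^(-(gamma-1)/gamma)))
Exponent = -(1.35-1)/1.35 = -0.25925926
PR^exp = 3.0^(-0.25925926) = 0.75214556
Factor = 1 - 0.76*(1 - 0.75214556) = 0.81163063
T_out = 390 * 0.81163063 = 316.54 K


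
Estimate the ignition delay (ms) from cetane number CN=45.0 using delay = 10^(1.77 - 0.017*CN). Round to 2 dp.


delay = 10^(1.77 - 0.017*CN)
Exponent = 1.77 - 0.017*45.0 = 1.0050
delay = 10^1.0050 = 10.12 ms


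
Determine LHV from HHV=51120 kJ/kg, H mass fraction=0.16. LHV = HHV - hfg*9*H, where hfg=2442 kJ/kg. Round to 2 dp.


LHV = HHV - hfg * 9 * H
Water correction = 2442 * 9 * 0.16 = 3516.480 kJ/kg
LHV = 51120 - 3516.480 = 47603.52 kJ/kg


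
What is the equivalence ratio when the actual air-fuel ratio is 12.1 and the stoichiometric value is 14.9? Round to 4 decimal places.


phi = AFR_stoich / AFR_actual
phi = 14.9 / 12.1 = 1.2314


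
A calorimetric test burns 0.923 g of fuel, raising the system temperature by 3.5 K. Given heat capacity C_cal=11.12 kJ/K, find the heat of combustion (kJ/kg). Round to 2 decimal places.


Hc = C_cal * delta_T / m_fuel
Q_released = 11.12 * 3.5 = 38.9200 kJ
m_fuel = 0.923 g = 0.923/1000 kg = 0.000923 kg
Hc = 38.9200 / 0.000923 = 42166.85 kJ/kg


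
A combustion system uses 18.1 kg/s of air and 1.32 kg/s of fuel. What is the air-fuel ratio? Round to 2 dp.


AFR = m_air / m_fuel
AFR = 18.1 / 1.32 = 13.71


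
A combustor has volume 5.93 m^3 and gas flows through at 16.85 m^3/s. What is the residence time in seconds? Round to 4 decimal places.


tau = V / Q_flow
tau = 5.93 / 16.85 = 0.3519 s


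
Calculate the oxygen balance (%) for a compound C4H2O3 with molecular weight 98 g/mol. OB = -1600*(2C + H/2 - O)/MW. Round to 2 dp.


OB = -1600 * (2C + H/2 - O) / MW
Inner = 2*4 + 2/2 - 3 = 6.00
OB = -1600 * 6.00 / 98 = -97.96%


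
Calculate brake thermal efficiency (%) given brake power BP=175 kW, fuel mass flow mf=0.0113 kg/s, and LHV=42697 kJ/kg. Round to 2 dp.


eta_BTE = (BP / (mf * LHV)) * 100
Denominator = 0.0113 * 42697 = 482.4761 kW
eta_BTE = (175 / 482.4761) * 100 = 36.27%


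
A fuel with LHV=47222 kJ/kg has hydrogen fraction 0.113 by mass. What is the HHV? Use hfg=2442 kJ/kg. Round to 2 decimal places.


HHV = LHV + hfg * 9 * H
Water addition = 2442 * 9 * 0.113 = 2483.514 kJ/kg
HHV = 47222 + 2483.514 = 49705.51 kJ/kg


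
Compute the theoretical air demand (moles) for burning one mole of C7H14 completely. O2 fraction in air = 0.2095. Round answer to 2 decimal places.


Balanced combustion: C7H14 + 10.5 O2 -> 7 CO2 + 7 H2O
O2 needed = C + H/4 = 7 + 14/4 = 10.50 moles
Air moles = O2 / 0.2095 = 10.50 / 0.2095 = 50.12 moles air


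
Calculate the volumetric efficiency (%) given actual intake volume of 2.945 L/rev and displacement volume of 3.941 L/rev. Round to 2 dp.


eta_v = (V_actual / V_disp) * 100
Ratio = 2.945 / 3.941 = 0.7473
eta_v = 0.7473 * 100 = 74.73%


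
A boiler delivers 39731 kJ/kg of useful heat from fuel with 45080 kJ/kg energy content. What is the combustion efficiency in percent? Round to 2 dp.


Efficiency = (Q_useful / Q_fuel) * 100
Efficiency = (39731 / 45080) * 100
Efficiency = 0.8813 * 100 = 88.13%


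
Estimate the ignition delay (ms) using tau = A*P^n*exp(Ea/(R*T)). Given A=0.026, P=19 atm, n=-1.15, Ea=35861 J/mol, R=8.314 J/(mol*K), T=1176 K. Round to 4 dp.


tau = A * P^n * exp(Ea/(R*T))
P^n = 19^(-1.15) = 0.03384023
Ea/(R*T) = 35861/(8.314*1176) = 3.667795
exp(Ea/(R*T)) = 39.165451
tau = 0.026 * 0.03384023 * 39.165451 = 0.0345 ms


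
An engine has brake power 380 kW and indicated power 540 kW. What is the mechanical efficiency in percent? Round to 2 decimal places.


eta_mech = (BP / IP) * 100
Ratio = 380 / 540 = 0.7037
eta_mech = 0.7037 * 100 = 70.37%


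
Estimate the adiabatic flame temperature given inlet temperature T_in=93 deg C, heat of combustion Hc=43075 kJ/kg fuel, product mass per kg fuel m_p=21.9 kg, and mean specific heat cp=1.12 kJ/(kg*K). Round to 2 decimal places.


T_ad = T_in + Hc / (m_p * cp)
Denominator = 21.9 * 1.12 = 24.5280
Temperature rise = 43075 / 24.5280 = 1756.16 K
T_ad = 93 + 1756.16 = 1849.16 deg C


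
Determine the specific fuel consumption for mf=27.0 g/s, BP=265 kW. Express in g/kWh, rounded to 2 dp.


SFC = (mf / BP) * 3600
Rate = 27.0 / 265 = 0.101887 g/(s*kW)
SFC = 0.101887 * 3600 = 366.79 g/kWh


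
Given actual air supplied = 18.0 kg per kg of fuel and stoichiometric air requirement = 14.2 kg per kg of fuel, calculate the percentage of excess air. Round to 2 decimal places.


Excess air = actual - stoichiometric = 18.0 - 14.2 = 3.80 kg/kg fuel
Excess air % = (excess / stoich) * 100 = (3.80 / 14.2) * 100 = 26.76%


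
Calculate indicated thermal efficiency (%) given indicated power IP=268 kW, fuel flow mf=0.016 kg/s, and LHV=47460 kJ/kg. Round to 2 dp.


eta_ith = (IP / (mf * LHV)) * 100
Denominator = 0.016 * 47460 = 759.3600 kW
eta_ith = (268 / 759.3600) * 100 = 35.29%


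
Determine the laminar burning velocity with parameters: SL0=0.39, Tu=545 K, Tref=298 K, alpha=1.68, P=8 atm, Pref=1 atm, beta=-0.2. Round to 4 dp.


SL = SL0 * (Tu/Tref)^alpha * (P/Pref)^beta
T ratio = 545/298 = 1.82885906
(T ratio)^alpha = 1.82885906^1.68 = 2.757165
(P/Pref)^beta = 8^(-0.2) = 0.659754
SL = 0.39 * 2.757165 * 0.659754 = 0.7094 m/s


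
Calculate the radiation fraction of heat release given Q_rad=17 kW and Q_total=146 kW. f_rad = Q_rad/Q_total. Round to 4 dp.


f_rad = Q_rad / Q_total
f_rad = 17 / 146 = 0.1164


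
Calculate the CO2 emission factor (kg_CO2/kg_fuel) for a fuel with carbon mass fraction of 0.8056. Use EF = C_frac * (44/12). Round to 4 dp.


EF = C_frac * (M_CO2 / M_C)
EF = 0.8056 * (44/12)
EF = 0.8056 * 3.666667 = 2.9539 kg_CO2/kg_fuel


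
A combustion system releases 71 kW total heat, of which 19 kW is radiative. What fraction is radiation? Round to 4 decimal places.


f_rad = Q_rad / Q_total
f_rad = 19 / 71 = 0.2676


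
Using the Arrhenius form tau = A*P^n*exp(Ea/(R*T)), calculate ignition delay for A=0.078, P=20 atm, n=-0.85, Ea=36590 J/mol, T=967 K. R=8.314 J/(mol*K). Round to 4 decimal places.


tau = A * P^n * exp(Ea/(R*T))
P^n = 20^(-0.85) = 0.07836543
Ea/(R*T) = 36590/(8.314*967) = 4.551200
exp(Ea/(R*T)) = 94.746030
tau = 0.078 * 0.07836543 * 94.746030 = 0.5791 ms


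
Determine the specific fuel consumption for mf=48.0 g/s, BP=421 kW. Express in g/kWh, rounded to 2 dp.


SFC = (mf / BP) * 3600
Rate = 48.0 / 421 = 0.114014 g/(s*kW)
SFC = 0.114014 * 3600 = 410.45 g/kWh


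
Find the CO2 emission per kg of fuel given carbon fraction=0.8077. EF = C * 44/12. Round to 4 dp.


EF = C_frac * (M_CO2 / M_C)
EF = 0.8077 * (44/12)
EF = 0.8077 * 3.666667 = 2.9616 kg_CO2/kg_fuel


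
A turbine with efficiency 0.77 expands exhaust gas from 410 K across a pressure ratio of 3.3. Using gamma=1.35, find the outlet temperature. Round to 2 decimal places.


T_out = T_in * (1 - eta * (1 - PR^(-(gamma-1)/gamma)))
Exponent = -(1.35-1)/1.35 = -0.25925926
PR^exp = 3.3^(-0.25925926) = 0.73378775
Factor = 1 - 0.77*(1 - 0.73378775) = 0.79501657
T_out = 410 * 0.79501657 = 325.96 K


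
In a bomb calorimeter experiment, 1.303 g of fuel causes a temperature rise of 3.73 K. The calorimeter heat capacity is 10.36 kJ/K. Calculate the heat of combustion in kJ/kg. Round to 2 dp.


Hc = C_cal * delta_T / m_fuel
Q_released = 10.36 * 3.73 = 38.6428 kJ
m_fuel = 1.303 g = 1.303/1000 kg = 0.001303 kg
Hc = 38.6428 / 0.001303 = 29656.79 kJ/kg


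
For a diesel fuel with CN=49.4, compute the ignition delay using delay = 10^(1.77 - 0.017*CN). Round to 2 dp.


delay = 10^(1.77 - 0.017*CN)
Exponent = 1.77 - 0.017*49.4 = 0.9302
delay = 10^0.9302 = 8.52 ms


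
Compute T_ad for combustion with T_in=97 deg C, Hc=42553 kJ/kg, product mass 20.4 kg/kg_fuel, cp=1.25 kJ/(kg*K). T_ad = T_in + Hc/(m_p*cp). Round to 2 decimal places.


T_ad = T_in + Hc / (m_p * cp)
Denominator = 20.4 * 1.25 = 25.5000
Temperature rise = 42553 / 25.5000 = 1668.75 K
T_ad = 97 + 1668.75 = 1765.75 deg C


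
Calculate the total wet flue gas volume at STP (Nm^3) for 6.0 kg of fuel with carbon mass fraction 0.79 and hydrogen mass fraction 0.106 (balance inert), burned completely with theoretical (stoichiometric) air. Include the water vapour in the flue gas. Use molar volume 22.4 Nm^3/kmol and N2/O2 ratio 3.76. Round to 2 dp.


Per kg fuel: CO2 = (C/12 kmol)*22.4 = (0.79/12)*22.4 = 1.47467 Nm^3
Per kg fuel: H2O = (H/2 kmol)*22.4 = (0.106/2)*22.4 = 1.18720 Nm^3
O2 needed per kg fuel = C/12 + H/4 = 0.79/12 + 0.106/4 = 0.09233333 kmol
Per kg fuel: N2 = O2*3.76*22.4 = 0.09233333*3.76*22.4 = 7.77668 Nm^3
Total per kg = 1.47467 + 1.18720 + 7.77668 = 10.43855 Nm^3
Total = 10.43855 * 6.0 = 62.63 Nm^3


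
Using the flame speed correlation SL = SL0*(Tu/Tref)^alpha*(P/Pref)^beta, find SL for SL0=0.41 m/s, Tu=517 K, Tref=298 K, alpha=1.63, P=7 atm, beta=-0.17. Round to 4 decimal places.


SL = SL0 * (Tu/Tref)^alpha * (P/Pref)^beta
T ratio = 517/298 = 1.73489933
(T ratio)^alpha = 1.73489933^1.63 = 2.454805
(P/Pref)^beta = 7^(-0.17) = 0.718345
SL = 0.41 * 2.454805 * 0.718345 = 0.7230 m/s


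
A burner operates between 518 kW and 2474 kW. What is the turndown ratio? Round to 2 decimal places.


TDR = Q_max / Q_min
TDR = 2474 / 518 = 4.78


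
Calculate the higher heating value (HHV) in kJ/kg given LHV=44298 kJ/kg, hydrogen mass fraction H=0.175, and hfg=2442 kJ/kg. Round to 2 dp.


HHV = LHV + hfg * 9 * H
Water addition = 2442 * 9 * 0.175 = 3846.150 kJ/kg
HHV = 44298 + 3846.150 = 48144.15 kJ/kg


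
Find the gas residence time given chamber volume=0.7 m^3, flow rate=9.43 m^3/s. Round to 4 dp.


tau = V / Q_flow
tau = 0.7 / 9.43 = 0.0742 s


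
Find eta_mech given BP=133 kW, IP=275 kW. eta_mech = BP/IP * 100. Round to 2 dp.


eta_mech = (BP / IP) * 100
Ratio = 133 / 275 = 0.4836
eta_mech = 0.4836 * 100 = 48.36%


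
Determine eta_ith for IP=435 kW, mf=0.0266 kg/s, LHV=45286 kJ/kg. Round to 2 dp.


eta_ith = (IP / (mf * LHV)) * 100
Denominator = 0.0266 * 45286 = 1204.6076 kW
eta_ith = (435 / 1204.6076) * 100 = 36.11%


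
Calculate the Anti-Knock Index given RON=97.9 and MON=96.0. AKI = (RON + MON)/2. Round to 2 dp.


AKI = (RON + MON) / 2
AKI = (97.9 + 96.0) / 2
AKI = 193.9 / 2 = 96.95


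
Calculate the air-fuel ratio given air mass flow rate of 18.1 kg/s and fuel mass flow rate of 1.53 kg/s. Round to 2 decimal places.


AFR = m_air / m_fuel
AFR = 18.1 / 1.53 = 11.83


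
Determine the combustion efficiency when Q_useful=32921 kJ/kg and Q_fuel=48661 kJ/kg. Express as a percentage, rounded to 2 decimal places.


Efficiency = (Q_useful / Q_fuel) * 100
Efficiency = (32921 / 48661) * 100
Efficiency = 0.6765 * 100 = 67.65%
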